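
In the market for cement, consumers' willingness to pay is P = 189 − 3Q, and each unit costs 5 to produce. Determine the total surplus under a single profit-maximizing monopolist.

TS = 4232

A monopolist chooses Q where MR = MC. MR = 189 − 6Q; setting this equal to 5 gives Q = 92/3 and P = 97.
CS = ½·(189 − 97)·92/3 = 4232/3; PS = (97 − 5)·92/3 = 8464/3; TS = 4232.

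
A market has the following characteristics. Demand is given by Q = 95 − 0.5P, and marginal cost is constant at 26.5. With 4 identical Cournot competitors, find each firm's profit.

Inverting demand: P = 190 − 2Q.
Cournot with 4 identical firms: the symmetric best-response condition is 190 − 10q = 26.5. Each firm produces q = 16.35, total output Q = 65.4, price P = 59.2.
Each firm's profit = (59.2 − 26.5)·16.35 = 534.645.

π_i = 534.645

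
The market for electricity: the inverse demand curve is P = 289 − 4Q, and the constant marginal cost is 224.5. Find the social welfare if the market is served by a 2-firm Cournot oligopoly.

In a 2-firm Cournot equilibrium, symmetry and the first-order condition give q = (289 − 224.5)/(12) = 5.375. So Q = 10.75 and P = 246.
CS = ½·(289 − 246)·10.75 = 231.125; PS = (246 − 224.5)·10.75 = 231.125; TS = 462.25.

TS = 462.25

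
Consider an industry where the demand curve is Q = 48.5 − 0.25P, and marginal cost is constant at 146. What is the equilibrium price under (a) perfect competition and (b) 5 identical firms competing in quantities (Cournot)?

Competition: P = 146; Cournot: P = 154

Inverting demand: P = 194 − 4Q.
Competitive firms price at marginal cost: P = 146, giving Q = 12.
With 5 symmetric Cournot firms, each firm's FOC gives 194 − 24q = 146, so q = 2, Q = 5·2 = 10, and P = 154.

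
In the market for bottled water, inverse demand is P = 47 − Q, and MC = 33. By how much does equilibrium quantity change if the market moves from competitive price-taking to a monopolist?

Perfect competition: P = MC = 33, so 47 − Q = 33 and Q = 14.
Monopoly sets MR = MC: 47 − 2Q = 33 ⇒ Q = 7, P = 47 − 7 = 40.
Change in equilibrium quantity: 7 − 14 = −7.

Equilibrium quantity falls by 7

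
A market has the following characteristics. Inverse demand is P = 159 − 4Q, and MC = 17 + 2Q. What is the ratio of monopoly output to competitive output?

Q_m/Q_c = 0.6

A monopolist chooses Q where MR = MC. MR = 159 − 8Q; setting this equal to 17 + 2Q gives Q = 14.2 and P = 102.2.
Competitive equilibrium sets price equal to marginal cost: 159 − 4Q = 17 + 2Q, so Q = 71/3 and P = 193/3.
Ratio Q_m/Q_c = 14.2/(71/3) = 0.6.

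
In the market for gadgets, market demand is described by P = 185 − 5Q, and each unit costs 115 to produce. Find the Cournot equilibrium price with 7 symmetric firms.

Cournot with 7 identical firms: the symmetric best-response condition is 185 − 40q = 115. Each firm produces q = 1.75, total output Q = 12.25, price P = 123.75.

P = 123.75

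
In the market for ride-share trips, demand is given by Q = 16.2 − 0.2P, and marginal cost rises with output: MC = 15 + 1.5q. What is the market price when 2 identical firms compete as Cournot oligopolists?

Inverting demand: P = 81 − 5Q.
With 2 symmetric Cournot firms, each firm's FOC gives 81 − 15q = 15 + 1.5q, so q = 4, Q = 2·4 = 8, and P = 41.

P = 41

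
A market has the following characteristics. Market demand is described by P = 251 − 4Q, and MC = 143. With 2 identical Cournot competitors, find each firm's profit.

In a 2-firm Cournot equilibrium, symmetry and the first-order condition give q = (251 − 143)/(12) = 9. So Q = 18 and P = 179.
Each firm's profit = (179 − 143)·9 = 324.

π_i = 324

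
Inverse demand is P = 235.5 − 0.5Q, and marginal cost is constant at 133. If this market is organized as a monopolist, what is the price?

P = 184.25

A monopolist chooses Q where MR = MC. MR = 235.5 − Q; setting this equal to 133 gives Q = 102.5 and P = 184.25.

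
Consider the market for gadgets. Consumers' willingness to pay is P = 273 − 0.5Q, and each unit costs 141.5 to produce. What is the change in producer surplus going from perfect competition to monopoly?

PS rises by 8646.125

Perfect competition: P = MC = 141.5, so 273 − 0.5Q = 141.5 and Q = 263.
PS = (141.5 − 141.5)·263 = 0.
A monopolist chooses Q where MR = MC. MR = 273 − Q; setting this equal to 141.5 gives Q = 131.5 and P = 207.25.
PS = (207.25 − 141.5)·131.5 = 8646.125.
Change in producer surplus: 8646.125 − 0 = 8646.125.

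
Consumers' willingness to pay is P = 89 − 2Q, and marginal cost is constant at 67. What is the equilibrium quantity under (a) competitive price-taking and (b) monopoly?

Competitive firms price at marginal cost: P = 67, giving Q = 11.
A monopolist chooses Q where MR = MC. MR = 89 − 4Q; setting this equal to 67 gives Q = 5.5 and P = 78.

Competition: Q = 11; Monopoly: Q = 5.5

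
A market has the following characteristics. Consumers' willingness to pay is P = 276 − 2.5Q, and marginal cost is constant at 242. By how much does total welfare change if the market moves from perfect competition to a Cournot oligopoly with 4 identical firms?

Total welfare falls by 9.248

Under competition P = MC = 242, so Q = (276 − 242)/2.5 = 13.6.
CS = ½·(276 − 242)·13.6 = 231.2; PS = (242 − 242)·13.6 = 0; TS = 231.2.
Cournot with 4 identical firms: the symmetric best-response condition is 276 − 12.5q = 242. Each firm produces q = 2.72, total output Q = 10.88, price P = 248.8.
CS = ½·(276 − 248.8)·10.88 = 147.968; PS = (248.8 − 242)·10.88 = 73.984; TS = 221.952.
Change in total welfare: 221.952 − 231.2 = −9.248.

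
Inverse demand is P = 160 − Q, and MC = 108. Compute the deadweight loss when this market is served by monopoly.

Under competition P = MC = 108, so Q = (160 − 108)/1 = 52.
The monopolist equates marginal revenue to marginal cost: 160 − 2Q = 108, so Q = 26. From demand, P = 134.
DWL is the triangle between Q = 26 and Q = 52: ½·(52 − 26)·(134 − 108) = 338.

DWL = 338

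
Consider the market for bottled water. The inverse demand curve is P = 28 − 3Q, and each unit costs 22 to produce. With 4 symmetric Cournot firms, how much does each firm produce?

In a 4-firm Cournot equilibrium, symmetry and the first-order condition give q = (28 − 22)/(15) = 0.4. So Q = 1.6 and P = 23.2.

q_i = 0.4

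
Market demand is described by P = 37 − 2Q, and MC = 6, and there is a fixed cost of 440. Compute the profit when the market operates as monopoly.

Profit = −319.875

Monopoly sets MR = MC: 37 − 4Q = 6 ⇒ Q = 7.75, P = 37 − 2·7.75 = 21.5.
Profit = (21.5 − 6)·7.75 − 440 = −319.875.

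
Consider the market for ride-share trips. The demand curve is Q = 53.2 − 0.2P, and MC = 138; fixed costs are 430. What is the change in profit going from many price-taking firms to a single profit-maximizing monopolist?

π rises by 819.2

Inverting demand: P = 266 − 5Q.
Perfect competition: P = MC = 138, so 266 − 5Q = 138 and Q = 25.6.
Profit = (138 − 138)·25.6 − 430 = −430.
A monopolist chooses Q where MR = MC. MR = 266 − 10Q; setting this equal to 138 gives Q = 12.8 and P = 202.
Profit = (202 − 138)·12.8 − 430 = 389.2.
Change in profit: 389.2 − −430 = 819.2.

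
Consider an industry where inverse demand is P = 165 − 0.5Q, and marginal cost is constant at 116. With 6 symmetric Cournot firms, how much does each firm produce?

Cournot with 6 identical firms: the symmetric best-response condition is 165 − 3.5q = 116. Each firm produces q = 14, total output Q = 84, price P = 123.

q_i = 14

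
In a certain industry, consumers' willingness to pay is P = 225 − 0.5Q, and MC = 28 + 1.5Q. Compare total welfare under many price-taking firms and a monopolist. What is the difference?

TS falls by 388.09

Under competition P = MC: 225 − 0.5Q = 28 + 1.5Q ⇒ Q = 98.5, P = 175.75.
CS = ½·(225 − 175.75)·98.5 = 38809/16; PS = (175.75·98.5 − 28·98.5 − ½·1.5·98.5²) = 116427/16; TS = 9702.25.
A monopolist chooses Q where MR = MC. MR = 225 − Q; setting this equal to 28 + 1.5Q gives Q = 78.8 and P = 185.6.
CS = ½·(225 − 185.6)·78.8 = 1552.36; PS = (185.6·78.8 − 28·78.8 − ½·1.5·78.8²) = 7761.8; TS = 9314.16.
Change in total welfare: 9314.16 − 9702.25 = −388.09.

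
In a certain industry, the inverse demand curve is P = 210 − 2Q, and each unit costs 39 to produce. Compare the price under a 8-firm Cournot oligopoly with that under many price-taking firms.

Cournot: P = 58; Competition: P = 39

Cournot with 8 identical firms: the symmetric best-response condition is 210 − 18q = 39. Each firm produces q = 9.5, total output Q = 76, price P = 58.
Perfect competition: P = MC = 39, so 210 − 2Q = 39 and Q = 85.5.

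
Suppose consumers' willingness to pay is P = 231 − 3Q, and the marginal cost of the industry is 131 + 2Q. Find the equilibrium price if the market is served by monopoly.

The monopolist equates marginal revenue to marginal cost: 231 − 6Q = 131 + 2Q, so Q = 12.5. From demand, P = 193.5.

P = 193.5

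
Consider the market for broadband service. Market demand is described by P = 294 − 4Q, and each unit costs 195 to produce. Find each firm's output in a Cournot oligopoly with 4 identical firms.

q_i = 4.95

In a 4-firm Cournot equilibrium, symmetry and the first-order condition give q = (294 − 195)/(20) = 4.95. So Q = 19.8 and P = 214.8.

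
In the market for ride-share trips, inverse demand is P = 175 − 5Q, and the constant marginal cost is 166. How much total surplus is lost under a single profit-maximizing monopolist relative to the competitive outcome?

DWL = 2.025

Under competition P = MC = 166, so Q = (175 − 166)/5 = 1.8.
A monopolist chooses Q where MR = MC. MR = 175 − 10Q; setting this equal to 166 gives Q = 0.9 and P = 170.5.
DWL is the triangle between Q = 0.9 and Q = 1.8: ½·(1.8 − 0.9)·(170.5 − 166) = 2.025.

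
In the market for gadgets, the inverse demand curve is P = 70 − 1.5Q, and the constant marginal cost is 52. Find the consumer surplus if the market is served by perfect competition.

CS = 108

Competitive firms price at marginal cost: P = 52, giving Q = 12.
CS = ½·(70 − 52)·12 = 108.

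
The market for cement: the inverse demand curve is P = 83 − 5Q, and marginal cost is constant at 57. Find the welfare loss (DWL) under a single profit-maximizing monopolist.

DWL = 16.9

Competitive firms price at marginal cost: P = 57, giving Q = 5.2.
Monopoly sets MR = MC: 83 − 10Q = 57 ⇒ Q = 2.6, P = 83 − 5·2.6 = 70.
DWL is the triangle between Q = 2.6 and Q = 5.2: ½·(5.2 − 2.6)·(70 − 57) = 16.9.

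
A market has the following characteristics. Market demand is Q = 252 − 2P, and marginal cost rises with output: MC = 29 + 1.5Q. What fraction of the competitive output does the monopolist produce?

Q_m/Q_c = 0.8

Inverting demand: P = 126 − 0.5Q.
The monopolist equates marginal revenue to marginal cost: 126 − Q = 29 + 1.5Q, so Q = 38.8. From demand, P = 106.6.
Under competition P = MC: 126 − 0.5Q = 29 + 1.5Q ⇒ Q = 48.5, P = 101.75.
Ratio Q_m/Q_c = 38.8/48.5 = 0.8.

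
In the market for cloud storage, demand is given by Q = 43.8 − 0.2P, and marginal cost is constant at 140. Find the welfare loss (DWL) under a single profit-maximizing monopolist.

Inverting demand: P = 219 − 5Q.
Under competition P = MC = 140, so Q = (219 − 140)/5 = 15.8.
A monopolist chooses Q where MR = MC. MR = 219 − 10Q; setting this equal to 140 gives Q = 7.9 and P = 179.5.
DWL is the triangle between Q = 7.9 and Q = 15.8: ½·(15.8 − 7.9)·(179.5 − 140) = 156.025.

DWL = 156.025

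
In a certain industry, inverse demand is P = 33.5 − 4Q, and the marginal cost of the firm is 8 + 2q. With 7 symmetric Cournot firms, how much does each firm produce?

q_i = 0.75

With 7 symmetric Cournot firms, each firm's FOC gives 33.5 − 32q = 8 + 2q, so q = 0.75, Q = 7·0.75 = 5.25, and P = 12.5.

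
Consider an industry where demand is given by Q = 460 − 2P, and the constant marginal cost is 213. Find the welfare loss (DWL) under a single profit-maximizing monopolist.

DWL = 72.25

Inverting demand: P = 230 − 0.5Q.
Perfect competition: P = MC = 213, so 230 − 0.5Q = 213 and Q = 34.
The monopolist equates marginal revenue to marginal cost: 230 − Q = 213, so Q = 17. From demand, P = 221.5.
DWL is the triangle between Q = 17 and Q = 34: ½·(34 − 17)·(221.5 − 213) = 72.25.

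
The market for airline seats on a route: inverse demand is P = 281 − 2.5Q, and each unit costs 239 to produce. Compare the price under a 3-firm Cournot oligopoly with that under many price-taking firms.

In a 3-firm Cournot equilibrium, symmetry and the first-order condition give q = (281 − 239)/(10) = 4.2. So Q = 12.6 and P = 249.5.
Under competition P = MC = 239, so Q = (281 − 239)/2.5 = 16.8.

Cournot: P = 249.5; Competition: P = 239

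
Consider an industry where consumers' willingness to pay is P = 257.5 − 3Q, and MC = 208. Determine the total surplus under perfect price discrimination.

TS = 408.375

With perfect price discrimination, output is the efficient level Q = 16.5 (where demand meets MC), but every buyer pays their willingness to pay: CS = 0 and PS = total surplus.
TS = 408.375 (equal to competitive TS).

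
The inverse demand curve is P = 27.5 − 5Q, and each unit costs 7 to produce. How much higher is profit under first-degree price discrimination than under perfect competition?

Profit rises by 42.025

Competitive firms price at marginal cost: P = 7, giving Q = 4.1.
Profit = (7 − 7)·4.1 = 0.
With perfect price discrimination, output is the efficient level Q = 4.1 (where demand meets MC), but every buyer pays their willingness to pay: CS = 0 and PS = total surplus.
PS equals the full surplus area, 42.025. Profit = 42.025 = 42.025.
Change in profit: 42.025 − 0 = 42.025.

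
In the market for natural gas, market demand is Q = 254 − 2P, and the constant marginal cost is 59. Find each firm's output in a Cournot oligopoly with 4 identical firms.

Inverting demand: P = 127 − 0.5Q.
With 4 symmetric Cournot firms, each firm's FOC gives 127 − 2.5q = 59, so q = 27.2, Q = 4·27.2 = 108.8, and P = 72.6.

q_i = 27.2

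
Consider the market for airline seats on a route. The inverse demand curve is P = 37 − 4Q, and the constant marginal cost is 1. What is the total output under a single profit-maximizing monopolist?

Monopoly sets MR = MC: 37 − 8Q = 1 ⇒ Q = 4.5, P = 37 − 4·4.5 = 19.

Q = 4.5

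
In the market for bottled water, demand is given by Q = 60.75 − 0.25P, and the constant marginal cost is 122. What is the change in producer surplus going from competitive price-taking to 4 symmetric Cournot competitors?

Producer surplus rises by 585.64

Inverting demand: P = 243 − 4Q.
Under competition P = MC = 122, so Q = (243 − 122)/4 = 30.25.
PS = (122 − 122)·30.25 = 0.
With 4 symmetric Cournot firms, each firm's FOC gives 243 − 20q = 122, so q = 6.05, Q = 4·6.05 = 24.2, and P = 146.2.
PS = (146.2 − 122)·24.2 = 585.64.
Change in producer surplus: 585.64 − 0 = 585.64.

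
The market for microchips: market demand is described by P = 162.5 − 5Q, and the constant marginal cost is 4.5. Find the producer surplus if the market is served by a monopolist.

The monopolist equates marginal revenue to marginal cost: 162.5 − 10Q = 4.5, so Q = 15.8. From demand, P = 83.5.
PS = (83.5 − 4.5)·15.8 = 1248.2.

PS = 1248.2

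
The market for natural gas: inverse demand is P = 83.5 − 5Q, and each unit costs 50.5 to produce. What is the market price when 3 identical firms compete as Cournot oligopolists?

With 3 symmetric Cournot firms, each firm's FOC gives 83.5 − 20q = 50.5, so q = 1.65, Q = 3·1.65 = 4.95, and P = 58.75.

P = 58.75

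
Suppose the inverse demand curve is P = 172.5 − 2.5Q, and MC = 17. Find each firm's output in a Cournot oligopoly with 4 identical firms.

Cournot with 4 identical firms: the symmetric best-response condition is 172.5 − 12.5q = 17. Each firm produces q = 12.44, total output Q = 49.76, price P = 48.1.

q_i = 12.44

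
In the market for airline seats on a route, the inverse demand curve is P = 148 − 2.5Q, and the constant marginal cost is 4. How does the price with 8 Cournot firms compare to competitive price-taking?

Cournot with 8 identical firms: the symmetric best-response condition is 148 − 22.5q = 4. Each firm produces q = 6.4, total output Q = 51.2, price P = 20.
Perfect competition: P = MC = 4, so 148 − 2.5Q = 4 and Q = 57.6.

Cournot: P = 20; Competition: P = 4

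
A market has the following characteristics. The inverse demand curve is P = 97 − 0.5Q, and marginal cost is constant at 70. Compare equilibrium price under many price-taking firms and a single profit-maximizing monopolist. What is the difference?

Competitive firms price at marginal cost: P = 70, giving Q = 54.
A monopolist chooses Q where MR = MC. MR = 97 − Q; setting this equal to 70 gives Q = 27 and P = 83.5.
Change in equilibrium price: 83.5 − 70 = 13.5.

Equilibrium price rises by 13.5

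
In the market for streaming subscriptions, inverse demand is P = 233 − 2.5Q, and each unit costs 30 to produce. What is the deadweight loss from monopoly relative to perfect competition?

Competitive firms price at marginal cost: P = 30, giving Q = 81.2.
A monopolist chooses Q where MR = MC. MR = 233 − 5Q; setting this equal to 30 gives Q = 40.6 and P = 131.5.
DWL is the triangle between Q = 40.6 and Q = 81.2: ½·(81.2 − 40.6)·(131.5 − 30) = 2060.45.

DWL = 2060.45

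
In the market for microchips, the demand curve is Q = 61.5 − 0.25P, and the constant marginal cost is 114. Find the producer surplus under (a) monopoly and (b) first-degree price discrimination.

Inverting demand: P = 246 − 4Q.
A monopolist chooses Q where MR = MC. MR = 246 − 8Q; setting this equal to 114 gives Q = 16.5 and P = 180.
PS = (180 − 114)·16.5 = 1089.
With perfect price discrimination, output is the efficient level Q = 33 (where demand meets MC), but every buyer pays their willingness to pay: CS = 0 and PS = total surplus.
PS = ½·(246 − 114)·33 = 2178.

Monopoly: PS = 1089; Perfect PD: PS = 2178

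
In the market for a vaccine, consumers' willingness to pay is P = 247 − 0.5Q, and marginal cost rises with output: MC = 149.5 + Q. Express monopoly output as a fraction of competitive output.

Q_m/Q_c = 0.75

The monopolist equates marginal revenue to marginal cost: 247 − Q = 149.5 + Q, so Q = 48.75. From demand, P = 222.625.
Competitive equilibrium sets price equal to marginal cost: 247 − 0.5Q = 149.5 + Q, so Q = 65 and P = 214.5.
Ratio Q_m/Q_c = 48.75/65 = 0.75.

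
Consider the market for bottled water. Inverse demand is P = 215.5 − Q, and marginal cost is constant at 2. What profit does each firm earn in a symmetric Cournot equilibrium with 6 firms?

In a 6-firm Cournot equilibrium, symmetry and the first-order condition give q = (215.5 − 2)/(7) = 30.5. So Q = 183 and P = 32.5.
Each firm's profit = (32.5 − 2)·30.5 = 930.25.

π_i = 930.25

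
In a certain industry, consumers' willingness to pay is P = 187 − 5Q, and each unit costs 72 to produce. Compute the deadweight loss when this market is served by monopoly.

DWL = 330.625

Competitive firms price at marginal cost: P = 72, giving Q = 23.
A monopolist chooses Q where MR = MC. MR = 187 − 10Q; setting this equal to 72 gives Q = 11.5 and P = 129.5.
DWL is the triangle between Q = 11.5 and Q = 23: ½·(23 − 11.5)·(129.5 − 72) = 330.625.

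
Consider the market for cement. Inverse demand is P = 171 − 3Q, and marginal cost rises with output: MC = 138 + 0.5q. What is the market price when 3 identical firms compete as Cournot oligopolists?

Cournot with 3 identical firms: the symmetric best-response condition is 171 − 12q = 138 + 0.5q. Each firm produces q = 2.64, total output Q = 7.92, price P = 147.24.

P = 147.24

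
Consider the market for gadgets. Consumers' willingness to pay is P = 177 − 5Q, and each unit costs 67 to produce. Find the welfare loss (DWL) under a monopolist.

DWL = 302.5

Perfect competition: P = MC = 67, so 177 − 5Q = 67 and Q = 22.
A monopolist chooses Q where MR = MC. MR = 177 − 10Q; setting this equal to 67 gives Q = 11 and P = 122.
DWL is the triangle between Q = 11 and Q = 22: ½·(22 − 11)·(122 − 67) = 302.5.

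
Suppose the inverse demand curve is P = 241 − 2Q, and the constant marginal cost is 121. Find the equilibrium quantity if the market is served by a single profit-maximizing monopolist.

Q = 30

Monopoly sets MR = MC: 241 − 4Q = 121 ⇒ Q = 30, P = 241 − 2·30 = 181.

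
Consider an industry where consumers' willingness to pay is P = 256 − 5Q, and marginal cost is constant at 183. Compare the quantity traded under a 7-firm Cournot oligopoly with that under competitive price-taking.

Cournot with 7 identical firms: the symmetric best-response condition is 256 − 40q = 183. Each firm produces q = 1.825, total output Q = 12.775, price P = 192.125.
Competitive firms price at marginal cost: P = 183, giving Q = 14.6.

Cournot: Q = 12.775; Competition: Q = 14.6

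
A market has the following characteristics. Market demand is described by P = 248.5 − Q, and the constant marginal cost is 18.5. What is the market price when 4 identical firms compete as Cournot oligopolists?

P = 64.5

In a 4-firm Cournot equilibrium, symmetry and the first-order condition give q = (248.5 − 18.5)/(5) = 46. So Q = 184 and P = 64.5.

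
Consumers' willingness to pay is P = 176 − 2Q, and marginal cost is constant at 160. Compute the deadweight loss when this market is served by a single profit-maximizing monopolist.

DWL = 16

Competitive firms price at marginal cost: P = 160, giving Q = 8.
Monopoly sets MR = MC: 176 − 4Q = 160 ⇒ Q = 4, P = 176 − 2·4 = 168.
DWL is the triangle between Q = 4 and Q = 8: ½·(8 − 4)·(168 − 160) = 16.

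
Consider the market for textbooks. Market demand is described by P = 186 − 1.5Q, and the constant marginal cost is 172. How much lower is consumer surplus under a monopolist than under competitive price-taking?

Competitive firms price at marginal cost: P = 172, giving Q = 28/3.
CS = ½·(186 − 172)·28/3 = 196/3.
Monopoly sets MR = MC: 186 − 3Q = 172 ⇒ Q = 14/3, P = 186 − 1.5·14/3 = 179.
CS = ½·(186 − 179)·14/3 = 49/3.
Change in consumer surplus: 49/3 − 196/3 = −49.

CS falls by 49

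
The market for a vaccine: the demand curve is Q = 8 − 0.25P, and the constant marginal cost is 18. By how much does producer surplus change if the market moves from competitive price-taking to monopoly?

PS rises by 12.25

Inverting demand: P = 32 − 4Q.
Competitive firms price at marginal cost: P = 18, giving Q = 3.5.
PS = (18 − 18)·3.5 = 0.
A monopolist chooses Q where MR = MC. MR = 32 − 8Q; setting this equal to 18 gives Q = 1.75 and P = 25.
PS = (25 − 18)·1.75 = 12.25.
Change in producer surplus: 12.25 − 0 = 12.25.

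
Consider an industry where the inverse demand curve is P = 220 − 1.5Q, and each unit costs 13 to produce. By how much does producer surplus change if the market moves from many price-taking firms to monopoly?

PS rises by 7141.5

Competitive firms price at marginal cost: P = 13, giving Q = 138.
PS = (13 − 13)·138 = 0.
A monopolist chooses Q where MR = MC. MR = 220 − 3Q; setting this equal to 13 gives Q = 69 and P = 116.5.
PS = (116.5 − 13)·69 = 7141.5.
Change in producer surplus: 7141.5 − 0 = 7141.5.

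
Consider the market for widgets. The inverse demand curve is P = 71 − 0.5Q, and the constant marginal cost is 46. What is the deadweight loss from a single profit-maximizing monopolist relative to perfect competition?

Under competition P = MC = 46, so Q = (71 − 46)/0.5 = 50.
Monopoly sets MR = MC: 71 − Q = 46 ⇒ Q = 25, P = 71 − 0.5·25 = 58.5.
DWL is the triangle between Q = 25 and Q = 50: ½·(50 − 25)·(58.5 − 46) = 156.25.

DWL = 156.25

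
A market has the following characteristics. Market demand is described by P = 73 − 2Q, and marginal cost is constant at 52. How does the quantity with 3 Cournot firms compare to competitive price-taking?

With 3 symmetric Cournot firms, each firm's FOC gives 73 − 8q = 52, so q = 2.625, Q = 3·2.625 = 7.875, and P = 57.25.
Perfect competition: P = MC = 52, so 73 − 2Q = 52 and Q = 10.5.

Cournot: Q = 7.875; Competition: Q = 10.5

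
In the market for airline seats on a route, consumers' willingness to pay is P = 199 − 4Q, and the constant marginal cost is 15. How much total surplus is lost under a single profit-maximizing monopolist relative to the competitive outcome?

DWL = 1058

Under competition P = MC = 15, so Q = (199 − 15)/4 = 46.
The monopolist equates marginal revenue to marginal cost: 199 − 8Q = 15, so Q = 23. From demand, P = 107.
DWL is the triangle between Q = 23 and Q = 46: ½·(46 − 23)·(107 − 15) = 1058.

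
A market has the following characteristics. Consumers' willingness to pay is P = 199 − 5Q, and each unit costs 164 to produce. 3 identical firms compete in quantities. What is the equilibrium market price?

Cournot with 3 identical firms: the symmetric best-response condition is 199 − 20q = 164. Each firm produces q = 1.75, total output Q = 5.25, price P = 172.75.

P = 172.75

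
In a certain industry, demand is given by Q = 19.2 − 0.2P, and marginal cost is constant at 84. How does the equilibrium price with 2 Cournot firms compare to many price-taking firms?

Cournot: P = 88; Competition: P = 84

Inverting demand: P = 96 − 5Q.
In a 2-firm Cournot equilibrium, symmetry and the first-order condition give q = (96 − 84)/(15) = 0.8. So Q = 1.6 and P = 88.
Competitive firms price at marginal cost: P = 84, giving Q = 2.4.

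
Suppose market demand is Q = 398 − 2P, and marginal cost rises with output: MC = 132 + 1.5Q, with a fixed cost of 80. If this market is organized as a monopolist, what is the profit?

Profit = 817.8

Inverting demand: P = 199 − 0.5Q.
A monopolist chooses Q where MR = MC. MR = 199 − Q; setting this equal to 132 + 1.5Q gives Q = 26.8 and P = 185.6.
Profit = 185.6·26.8 − (132·26.8 + ½·1.5·26.8²) − 80 = 817.8.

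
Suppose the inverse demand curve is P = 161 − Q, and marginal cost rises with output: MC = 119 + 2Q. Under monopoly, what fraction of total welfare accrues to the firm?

The monopolist equates marginal revenue to marginal cost: 161 − 2Q = 119 + 2Q, so Q = 10.5. From demand, P = 150.5.
CS = ½·(161 − 150.5)·10.5 = 55.125.
PS = P·Q − VC(Q) = 150.5·10.5 − (119·10.5 + ½·2·10.5²) = 220.5.
Share captured = PS/TS = 220.5/275.625 = 0.8.

PS/TS = 0.8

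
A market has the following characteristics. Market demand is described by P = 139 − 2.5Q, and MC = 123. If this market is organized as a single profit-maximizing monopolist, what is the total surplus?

Monopoly sets MR = MC: 139 − 5Q = 123 ⇒ Q = 3.2, P = 139 − 2.5·3.2 = 131.
CS = ½·(139 − 131)·3.2 = 12.8; PS = (131 − 123)·3.2 = 25.6; TS = 38.4.

TS = 38.4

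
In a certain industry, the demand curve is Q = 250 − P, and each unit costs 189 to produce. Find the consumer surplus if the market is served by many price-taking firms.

CS = 1860.5

Inverting demand: P = 250 − Q.
Competitive firms price at marginal cost: P = 189, giving Q = 61.
CS = ½·(250 − 189)·61 = 1860.5.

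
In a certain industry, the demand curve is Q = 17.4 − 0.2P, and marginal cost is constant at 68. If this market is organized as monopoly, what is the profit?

Inverting demand: P = 87 − 5Q.
Monopoly sets MR = MC: 87 − 10Q = 68 ⇒ Q = 1.9, P = 87 − 5·1.9 = 77.5.
Profit = (77.5 − 68)·1.9 = 18.05.

Profit = 18.05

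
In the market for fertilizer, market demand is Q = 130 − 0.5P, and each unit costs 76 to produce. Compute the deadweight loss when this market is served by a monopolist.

DWL = 2116

Inverting demand: P = 260 − 2Q.
Perfect competition: P = MC = 76, so 260 − 2Q = 76 and Q = 92.
The monopolist equates marginal revenue to marginal cost: 260 − 4Q = 76, so Q = 46. From demand, P = 168.
DWL is the triangle between Q = 46 and Q = 92: ½·(92 − 46)·(168 − 76) = 2116.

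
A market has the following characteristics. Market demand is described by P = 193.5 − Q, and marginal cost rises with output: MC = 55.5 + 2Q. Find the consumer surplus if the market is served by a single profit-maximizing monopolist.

CS = 595.125

A monopolist chooses Q where MR = MC. MR = 193.5 − 2Q; setting this equal to 55.5 + 2Q gives Q = 34.5 and P = 159.
CS = ½·(193.5 − 159)·34.5 = 595.125.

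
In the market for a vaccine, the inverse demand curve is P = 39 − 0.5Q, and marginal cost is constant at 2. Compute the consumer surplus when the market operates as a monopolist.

CS = 342.25

A monopolist chooses Q where MR = MC. MR = 39 − Q; setting this equal to 2 gives Q = 37 and P = 20.5.
CS = ½·(39 − 20.5)·37 = 342.25.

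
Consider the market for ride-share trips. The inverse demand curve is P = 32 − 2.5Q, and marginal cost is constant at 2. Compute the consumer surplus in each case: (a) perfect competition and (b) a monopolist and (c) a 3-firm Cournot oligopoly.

Competition: CS = 180; Monopoly: CS = 45; Cournot: CS = 101.25

Under competition P = MC = 2, so Q = (32 − 2)/2.5 = 12.
CS = ½·(32 − 2)·12 = 180.
A monopolist chooses Q where MR = MC. MR = 32 − 5Q; setting this equal to 2 gives Q = 6 and P = 17.
CS = ½·(32 − 17)·6 = 45.
In a 3-firm Cournot equilibrium, symmetry and the first-order condition give q = (32 − 2)/(10) = 3. So Q = 9 and P = 9.5.
CS = ½·(32 − 9.5)·9 = 101.25.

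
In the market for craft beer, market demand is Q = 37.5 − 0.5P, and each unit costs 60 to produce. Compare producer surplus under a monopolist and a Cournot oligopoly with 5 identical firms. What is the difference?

Inverting demand: P = 75 − 2Q.
The monopolist equates marginal revenue to marginal cost: 75 − 4Q = 60, so Q = 3.75. From demand, P = 67.5.
PS = (67.5 − 60)·3.75 = 28.125.
Cournot with 5 identical firms: the symmetric best-response condition is 75 − 12q = 60. Each firm produces q = 1.25, total output Q = 6.25, price P = 62.5.
PS = (62.5 − 60)·6.25 = 15.625.
Change in producer surplus: 15.625 − 28.125 = −12.5.

PS falls by 12.5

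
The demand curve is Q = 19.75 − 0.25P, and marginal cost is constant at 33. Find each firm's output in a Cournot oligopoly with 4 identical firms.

q_i = 2.3

Inverting demand: P = 79 − 4Q.
Cournot with 4 identical firms: the symmetric best-response condition is 79 − 20q = 33. Each firm produces q = 2.3, total output Q = 9.2, price P = 42.2.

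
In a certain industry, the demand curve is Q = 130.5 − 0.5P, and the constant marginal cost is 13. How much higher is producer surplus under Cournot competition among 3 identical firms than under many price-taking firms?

PS rises by 5766

Inverting demand: P = 261 − 2Q.
Under competition P = MC = 13, so Q = (261 − 13)/2 = 124.
PS = (13 − 13)·124 = 0.
Cournot with 3 identical firms: the symmetric best-response condition is 261 − 8q = 13. Each firm produces q = 31, total output Q = 93, price P = 75.
PS = (75 − 13)·93 = 5766.
Change in producer surplus: 5766 − 0 = 5766.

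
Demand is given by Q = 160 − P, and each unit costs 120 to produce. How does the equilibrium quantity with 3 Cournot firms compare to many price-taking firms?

Inverting demand: P = 160 − Q.
Cournot with 3 identical firms: the symmetric best-response condition is 160 − 4q = 120. Each firm produces q = 10, total output Q = 30, price P = 130.
Competitive firms price at marginal cost: P = 120, giving Q = 40.

Cournot: Q = 30; Competition: Q = 40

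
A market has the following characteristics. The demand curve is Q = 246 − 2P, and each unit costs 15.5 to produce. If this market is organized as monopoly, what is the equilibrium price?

P = 69.25

Inverting demand: P = 123 − 0.5Q.
Monopoly sets MR = MC: 123 − Q = 15.5 ⇒ Q = 107.5, P = 123 − 0.5·107.5 = 69.25.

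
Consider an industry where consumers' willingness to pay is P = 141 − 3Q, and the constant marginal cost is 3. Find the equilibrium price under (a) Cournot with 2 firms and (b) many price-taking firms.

In a 2-firm Cournot equilibrium, symmetry and the first-order condition give q = (141 − 3)/(9) = 46/3. So Q = 92/3 and P = 49.
Perfect competition: P = MC = 3, so 141 − 3Q = 3 and Q = 46.

Cournot: P = 49; Competition: P = 3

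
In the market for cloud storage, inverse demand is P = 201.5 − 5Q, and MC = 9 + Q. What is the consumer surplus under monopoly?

CS = 765.625

A monopolist chooses Q where MR = MC. MR = 201.5 − 10Q; setting this equal to 9 + Q gives Q = 17.5 and P = 114.
CS = ½·(201.5 − 114)·17.5 = 765.625.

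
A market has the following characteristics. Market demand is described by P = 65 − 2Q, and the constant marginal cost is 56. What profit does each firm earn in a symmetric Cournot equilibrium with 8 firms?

With 8 symmetric Cournot firms, each firm's FOC gives 65 − 18q = 56, so q = 0.5, Q = 8·0.5 = 4, and P = 57.
Each firm's profit = (57 − 56)·0.5 = 0.5.

π_i = 0.5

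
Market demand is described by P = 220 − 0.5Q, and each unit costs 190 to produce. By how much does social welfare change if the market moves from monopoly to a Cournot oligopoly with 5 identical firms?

Social welfare rises by 200

A monopolist chooses Q where MR = MC. MR = 220 − Q; setting this equal to 190 gives Q = 30 and P = 205.
CS = ½·(220 − 205)·30 = 225; PS = (205 − 190)·30 = 450; TS = 675.
Cournot with 5 identical firms: the symmetric best-response condition is 220 − 3q = 190. Each firm produces q = 10, total output Q = 50, price P = 195.
CS = ½·(220 − 195)·50 = 625; PS = (195 − 190)·50 = 250; TS = 875.
Change in social welfare: 875 − 675 = 200.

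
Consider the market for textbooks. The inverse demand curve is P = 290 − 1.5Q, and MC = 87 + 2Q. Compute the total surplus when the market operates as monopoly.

TS = 5357.17

Monopoly sets MR = MC: 290 − 3Q = 87 + 2Q ⇒ Q = 40.6, P = 290 − 1.5·40.6 = 229.1.
CS = ½·(290 − 229.1)·40.6 = 1236.27; PS = (229.1·40.6 − 87·40.6 − ½·2·40.6²) = 4120.9; TS = 5357.17.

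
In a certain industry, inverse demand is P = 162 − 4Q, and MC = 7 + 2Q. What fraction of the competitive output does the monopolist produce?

Monopoly sets MR = MC: 162 − 8Q = 7 + 2Q ⇒ Q = 15.5, P = 162 − 4·15.5 = 100.
Under competition P = MC: 162 − 4Q = 7 + 2Q ⇒ Q = 155/6, P = 176/3.
Ratio Q_m/Q_c = 15.5/(155/6) = 0.6.

Q_m/Q_c = 0.6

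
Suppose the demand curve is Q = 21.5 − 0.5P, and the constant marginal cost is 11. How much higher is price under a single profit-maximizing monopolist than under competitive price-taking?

Inverting demand: P = 43 − 2Q.
Competitive firms price at marginal cost: P = 11, giving Q = 16.
Monopoly sets MR = MC: 43 − 4Q = 11 ⇒ Q = 8, P = 43 − 2·8 = 27.
Change in price: 27 − 11 = 16.

Price rises by 16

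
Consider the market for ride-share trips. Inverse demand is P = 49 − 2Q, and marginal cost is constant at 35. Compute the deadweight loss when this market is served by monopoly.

Under competition P = MC = 35, so Q = (49 − 35)/2 = 7.
A monopolist chooses Q where MR = MC. MR = 49 − 4Q; setting this equal to 35 gives Q = 3.5 and P = 42.
DWL is the triangle between Q = 3.5 and Q = 7: ½·(7 − 3.5)·(42 − 35) = 12.25.

DWL = 12.25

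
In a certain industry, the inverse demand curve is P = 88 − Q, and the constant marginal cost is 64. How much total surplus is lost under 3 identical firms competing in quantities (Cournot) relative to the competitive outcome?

DWL = 18

Perfect competition: P = MC = 64, so 88 − Q = 64 and Q = 24.
With 3 symmetric Cournot firms, each firm's FOC gives 88 − 4q = 64, so q = 6, Q = 3·6 = 18, and P = 70.
DWL is the triangle between Q = 18 and Q = 24: ½·(24 − 18)·(70 − 64) = 18.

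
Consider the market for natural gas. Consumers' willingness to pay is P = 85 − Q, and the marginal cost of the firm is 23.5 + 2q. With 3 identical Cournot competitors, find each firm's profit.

π_i = 210.125

In a 3-firm Cournot equilibrium, symmetry and the first-order condition give q = (85 − 23.5)/(6) = 10.25. So Q = 30.75 and P = 54.25.
Each firm's profit = 54.25·10.25 − (23.5·10.25 + ½·2·10.25²) = 210.125.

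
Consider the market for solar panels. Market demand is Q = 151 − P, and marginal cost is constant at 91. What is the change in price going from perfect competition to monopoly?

P rises by 30

Inverting demand: P = 151 − Q.
Under competition P = MC = 91, so Q = (151 − 91)/1 = 60.
Monopoly sets MR = MC: 151 − 2Q = 91 ⇒ Q = 30, P = 151 − 30 = 121.
Change in price: 121 − 91 = 30.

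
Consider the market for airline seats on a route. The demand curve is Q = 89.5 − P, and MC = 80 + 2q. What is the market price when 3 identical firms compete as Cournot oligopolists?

Inverting demand: P = 89.5 − Q.
In a 3-firm Cournot equilibrium, symmetry and the first-order condition give q = (89.5 − 80)/(6) = 19/12. So Q = 4.75 and P = 84.75.

P = 84.75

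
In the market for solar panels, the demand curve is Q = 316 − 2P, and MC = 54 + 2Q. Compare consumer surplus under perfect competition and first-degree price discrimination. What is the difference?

Inverting demand: P = 158 − 0.5Q.
Competitive equilibrium sets price equal to marginal cost: 158 − 0.5Q = 54 + 2Q, so Q = 41.6 and P = 137.2.
CS = ½·(158 − 137.2)·41.6 = 432.64.
A perfectly discriminating monopolist sells every unit with P(Q) ≥ MC(Q), so output equals the competitive quantity Q = 41.6. Each buyer pays their reservation price, so CS = 0 and the firm captures all surplus.
CS = 0.
Change in consumer surplus: 0 − 432.64 = −432.64.

Consumer surplus falls by 432.64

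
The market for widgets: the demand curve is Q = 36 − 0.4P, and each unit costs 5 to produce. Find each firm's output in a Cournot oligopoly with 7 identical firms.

q_i = 4.25

Inverting demand: P = 90 − 2.5Q.
In a 7-firm Cournot equilibrium, symmetry and the first-order condition give q = (90 − 5)/(20) = 4.25. So Q = 29.75 and P = 15.625.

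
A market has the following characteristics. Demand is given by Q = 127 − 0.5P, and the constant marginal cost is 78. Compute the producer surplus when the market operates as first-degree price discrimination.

Inverting demand: P = 254 − 2Q.
A perfectly discriminating monopolist sells every unit with P(Q) ≥ MC(Q), so output equals the competitive quantity Q = 88. Each buyer pays their reservation price, so CS = 0 and the firm captures all surplus.
PS = ½·(254 − 78)·88 = 7744.

PS = 7744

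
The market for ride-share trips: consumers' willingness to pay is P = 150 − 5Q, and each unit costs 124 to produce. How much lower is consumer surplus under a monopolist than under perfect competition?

CS falls by 50.7

Competitive firms price at marginal cost: P = 124, giving Q = 5.2.
CS = ½·(150 − 124)·5.2 = 67.6.
Monopoly sets MR = MC: 150 − 10Q = 124 ⇒ Q = 2.6, P = 150 − 5·2.6 = 137.
CS = ½·(150 − 137)·2.6 = 16.9.
Change in consumer surplus: 16.9 − 67.6 = −50.7.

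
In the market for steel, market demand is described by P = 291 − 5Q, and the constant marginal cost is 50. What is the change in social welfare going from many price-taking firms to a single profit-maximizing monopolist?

TS falls by 1452.025

Perfect competition: P = MC = 50, so 291 − 5Q = 50 and Q = 48.2.
CS = ½·(291 − 50)·48.2 = 5808.1; PS = (50 − 50)·48.2 = 0; TS = 5808.1.
The monopolist equates marginal revenue to marginal cost: 291 − 10Q = 50, so Q = 24.1. From demand, P = 170.5.
CS = ½·(291 − 170.5)·24.1 = 1452.025; PS = (170.5 − 50)·24.1 = 2904.05; TS = 4356.075.
Change in social welfare: 4356.075 − 5808.1 = −1452.025.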